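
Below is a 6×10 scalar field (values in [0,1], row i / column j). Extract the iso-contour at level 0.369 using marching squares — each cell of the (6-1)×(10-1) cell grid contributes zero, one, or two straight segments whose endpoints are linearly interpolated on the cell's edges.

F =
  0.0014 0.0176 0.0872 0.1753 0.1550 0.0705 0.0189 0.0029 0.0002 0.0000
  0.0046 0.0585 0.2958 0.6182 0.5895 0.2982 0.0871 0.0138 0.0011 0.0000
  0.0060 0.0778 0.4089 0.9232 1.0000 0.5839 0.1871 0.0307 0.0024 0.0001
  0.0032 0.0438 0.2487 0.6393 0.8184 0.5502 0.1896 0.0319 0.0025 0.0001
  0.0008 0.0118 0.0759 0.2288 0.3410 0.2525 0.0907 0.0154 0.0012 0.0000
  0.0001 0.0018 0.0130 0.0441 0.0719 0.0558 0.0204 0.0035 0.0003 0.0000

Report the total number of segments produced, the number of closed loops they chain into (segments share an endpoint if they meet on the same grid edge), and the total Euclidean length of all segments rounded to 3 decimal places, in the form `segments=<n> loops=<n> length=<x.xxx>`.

cell (0,2): code 0100 → (0.437,3.000)–(1.000,2.227)
cell (0,3): code 1100 → (0.493,4.000)–(0.437,3.000)
cell (0,4): code 1000 → (1.000,4.757)–(0.493,4.000)
cell (1,1): code 0100 → (1.647,2.000)–(2.000,1.879)
cell (1,2): code 1110 → (1.000,2.227)–(1.647,2.000)
cell (1,4): code 1101 → (1.248,5.000)–(1.000,4.757)
cell (1,5): code 1000 → (2.000,5.542)–(1.248,5.000)
cell (2,1): code 0010 → (2.000,1.879)–(2.249,2.000)
cell (2,2): code 0111 → (2.249,2.000)–(3.000,2.308)
cell (2,5): code 1001 → (3.000,5.502)–(2.000,5.542)
cell (3,2): code 0010 → (3.000,2.308)–(3.658,3.000)
cell (3,3): code 0011 → (3.658,3.000)–(3.941,4.000)
cell (3,4): code 0011 → (3.941,4.000)–(3.609,5.000)
cell (3,5): code 0001 → (3.609,5.000)–(3.000,5.502)
total: 14 segments, chained into 1 closed loop(s), length Σ = 11.128299

segments=14 loops=1 length=11.128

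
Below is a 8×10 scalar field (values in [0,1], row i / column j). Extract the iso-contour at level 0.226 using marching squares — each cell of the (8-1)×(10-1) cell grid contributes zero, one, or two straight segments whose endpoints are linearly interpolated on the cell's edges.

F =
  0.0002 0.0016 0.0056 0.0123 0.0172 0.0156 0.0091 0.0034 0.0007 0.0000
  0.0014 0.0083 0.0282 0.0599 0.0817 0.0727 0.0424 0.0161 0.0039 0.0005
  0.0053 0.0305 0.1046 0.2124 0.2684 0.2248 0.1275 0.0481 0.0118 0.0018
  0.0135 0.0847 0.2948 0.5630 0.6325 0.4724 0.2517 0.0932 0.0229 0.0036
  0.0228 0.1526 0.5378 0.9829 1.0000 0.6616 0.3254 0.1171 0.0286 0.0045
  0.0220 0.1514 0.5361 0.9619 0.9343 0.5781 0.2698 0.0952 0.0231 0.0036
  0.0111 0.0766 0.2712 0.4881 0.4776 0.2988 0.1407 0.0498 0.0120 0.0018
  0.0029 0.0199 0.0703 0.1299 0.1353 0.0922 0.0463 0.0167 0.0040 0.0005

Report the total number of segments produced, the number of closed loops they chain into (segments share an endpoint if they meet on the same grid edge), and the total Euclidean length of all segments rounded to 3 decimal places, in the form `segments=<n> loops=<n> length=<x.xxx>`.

segments=20 loops=1 length=15.960

cell (1,3): code 0100 → (1.773,4.000)–(2.000,3.243)
cell (1,4): code 1000 → (2.000,4.972)–(1.773,4.000)
cell (2,1): code 0100 → (2.638,2.000)–(3.000,1.673)
cell (2,2): code 1100 → (2.039,3.000)–(2.638,2.000)
cell (2,3): code 1110 → (2.000,3.243)–(2.039,3.000)
cell (2,4): code 1101 → (2.005,5.000)–(2.000,4.972)
cell (2,5): code 1100 → (2.793,6.000)–(2.005,5.000)
cell (2,6): code 1000 → (3.000,6.162)–(2.793,6.000)
cell (3,1): code 0110 → (3.000,1.673)–(4.000,1.191)
cell (3,6): code 1001 → (4.000,6.477)–(3.000,6.162)
cell (4,1): code 0110 → (4.000,1.191)–(5.000,1.194)
cell (4,6): code 1001 → (5.000,6.251)–(4.000,6.477)
cell (5,1): code 0110 → (5.000,1.194)–(6.000,1.768)
cell (5,5): code 1011 → (6.000,5.460)–(5.339,6.000)
cell (5,6): code 0001 → (5.339,6.000)–(5.000,6.251)
cell (6,1): code 0010 → (6.000,1.768)–(6.225,2.000)
cell (6,2): code 0011 → (6.225,2.000)–(6.732,3.000)
cell (6,3): code 0011 → (6.732,3.000)–(6.735,4.000)
cell (6,4): code 0011 → (6.735,4.000)–(6.352,5.000)
cell (6,5): code 0001 → (6.352,5.000)–(6.000,5.460)
total: 20 segments, chained into 1 closed loop(s), length Σ = 15.959768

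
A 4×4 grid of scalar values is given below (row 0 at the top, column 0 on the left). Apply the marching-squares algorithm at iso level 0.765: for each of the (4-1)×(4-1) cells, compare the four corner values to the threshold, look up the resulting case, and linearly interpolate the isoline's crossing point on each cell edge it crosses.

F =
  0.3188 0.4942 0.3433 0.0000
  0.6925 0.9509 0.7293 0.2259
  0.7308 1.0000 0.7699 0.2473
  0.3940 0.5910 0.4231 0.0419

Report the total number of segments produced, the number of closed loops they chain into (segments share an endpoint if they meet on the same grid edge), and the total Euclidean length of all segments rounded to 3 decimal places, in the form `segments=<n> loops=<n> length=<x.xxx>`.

cell (0,0): code 0100 → (0.593,1.000)–(1.000,0.281)
cell (0,1): code 1000 → (1.000,1.839)–(0.593,1.000)
cell (1,0): code 0110 → (1.000,0.281)–(2.000,0.127)
cell (1,1): code 1101 → (1.879,2.000)–(1.000,1.839)
cell (1,2): code 1000 → (2.000,2.009)–(1.879,2.000)
cell (2,0): code 0010 → (2.000,0.127)–(2.575,1.000)
cell (2,1): code 0011 → (2.575,1.000)–(2.014,2.000)
cell (2,2): code 0001 → (2.014,2.000)–(2.000,2.009)
total: 8 segments, chained into 1 closed loop(s), length Σ = 5.994129

segments=8 loops=1 length=5.994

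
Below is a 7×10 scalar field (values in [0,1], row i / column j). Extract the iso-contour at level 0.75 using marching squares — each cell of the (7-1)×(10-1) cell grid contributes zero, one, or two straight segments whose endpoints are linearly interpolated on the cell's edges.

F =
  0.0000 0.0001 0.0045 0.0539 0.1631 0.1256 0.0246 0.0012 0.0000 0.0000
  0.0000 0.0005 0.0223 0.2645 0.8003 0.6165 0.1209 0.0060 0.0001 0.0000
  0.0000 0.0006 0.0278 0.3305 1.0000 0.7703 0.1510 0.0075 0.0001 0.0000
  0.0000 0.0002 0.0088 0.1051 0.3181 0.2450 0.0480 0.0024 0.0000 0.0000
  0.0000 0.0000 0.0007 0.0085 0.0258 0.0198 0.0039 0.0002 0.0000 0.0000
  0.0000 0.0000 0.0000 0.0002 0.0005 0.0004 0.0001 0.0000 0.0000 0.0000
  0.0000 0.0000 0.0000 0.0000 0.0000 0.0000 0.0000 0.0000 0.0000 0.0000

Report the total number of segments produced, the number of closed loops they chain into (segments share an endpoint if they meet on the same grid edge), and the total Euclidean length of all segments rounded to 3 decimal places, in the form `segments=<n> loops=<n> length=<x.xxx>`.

cell (0,3): code 0100 → (0.921,4.000)–(1.000,3.906)
cell (0,4): code 1000 → (1.000,4.274)–(0.921,4.000)
cell (1,3): code 0110 → (1.000,3.906)–(2.000,3.627)
cell (1,4): code 1101 → (1.868,5.000)–(1.000,4.274)
cell (1,5): code 1000 → (2.000,5.033)–(1.868,5.000)
cell (2,3): code 0010 → (2.000,3.627)–(2.367,4.000)
cell (2,4): code 0011 → (2.367,4.000)–(2.039,5.000)
cell (2,5): code 0001 → (2.039,5.000)–(2.000,5.033)
total: 8 segments, chained into 1 closed loop(s), length Σ = 4.340020

segments=8 loops=1 length=4.340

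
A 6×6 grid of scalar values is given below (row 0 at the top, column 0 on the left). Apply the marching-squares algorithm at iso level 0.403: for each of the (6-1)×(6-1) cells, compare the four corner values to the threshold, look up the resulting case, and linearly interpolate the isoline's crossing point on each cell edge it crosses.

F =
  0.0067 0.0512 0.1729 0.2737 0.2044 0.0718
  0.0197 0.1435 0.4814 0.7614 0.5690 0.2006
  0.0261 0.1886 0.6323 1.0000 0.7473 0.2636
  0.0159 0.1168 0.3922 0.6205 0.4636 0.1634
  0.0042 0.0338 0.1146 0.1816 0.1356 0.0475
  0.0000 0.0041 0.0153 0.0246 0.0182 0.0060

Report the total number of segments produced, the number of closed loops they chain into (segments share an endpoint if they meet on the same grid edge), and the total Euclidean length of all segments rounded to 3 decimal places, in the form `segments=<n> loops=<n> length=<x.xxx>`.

cell (0,1): code 0100 → (0.746,2.000)–(1.000,1.768)
cell (0,2): code 1100 → (0.265,3.000)–(0.746,2.000)
cell (0,3): code 1100 → (0.545,4.000)–(0.265,3.000)
cell (0,4): code 1000 → (1.000,4.451)–(0.545,4.000)
cell (1,1): code 0110 → (1.000,1.768)–(2.000,1.483)
cell (1,4): code 1001 → (2.000,4.712)–(1.000,4.451)
cell (2,1): code 0010 → (2.000,1.483)–(2.955,2.000)
cell (2,2): code 0111 → (2.955,2.000)–(3.000,2.047)
cell (2,4): code 1001 → (3.000,4.202)–(2.000,4.712)
cell (3,2): code 0010 → (3.000,2.047)–(3.496,3.000)
cell (3,3): code 0011 → (3.496,3.000)–(3.185,4.000)
cell (3,4): code 0001 → (3.185,4.000)–(3.000,4.202)
total: 12 segments, chained into 1 closed loop(s), length Σ = 9.874281

segments=12 loops=1 length=9.874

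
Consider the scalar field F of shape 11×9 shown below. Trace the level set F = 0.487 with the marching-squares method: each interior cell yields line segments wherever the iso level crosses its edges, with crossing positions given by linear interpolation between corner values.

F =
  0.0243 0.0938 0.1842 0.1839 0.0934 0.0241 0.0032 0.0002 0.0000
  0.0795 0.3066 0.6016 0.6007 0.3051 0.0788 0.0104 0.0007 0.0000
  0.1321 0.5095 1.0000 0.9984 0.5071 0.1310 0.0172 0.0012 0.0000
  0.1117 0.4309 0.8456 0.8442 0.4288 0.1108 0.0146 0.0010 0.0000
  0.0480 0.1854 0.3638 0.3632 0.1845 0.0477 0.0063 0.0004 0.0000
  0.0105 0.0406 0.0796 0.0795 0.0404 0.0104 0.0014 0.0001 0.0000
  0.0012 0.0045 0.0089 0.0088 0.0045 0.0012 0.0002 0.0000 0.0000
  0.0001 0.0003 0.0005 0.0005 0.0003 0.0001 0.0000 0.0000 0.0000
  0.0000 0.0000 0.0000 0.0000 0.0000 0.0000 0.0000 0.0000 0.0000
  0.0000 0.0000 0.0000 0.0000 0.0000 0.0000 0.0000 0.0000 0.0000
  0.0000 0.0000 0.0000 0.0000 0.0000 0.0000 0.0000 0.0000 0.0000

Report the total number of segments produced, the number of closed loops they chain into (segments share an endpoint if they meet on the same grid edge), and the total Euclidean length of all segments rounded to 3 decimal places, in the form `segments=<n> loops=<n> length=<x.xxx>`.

segments=14 loops=1 length=9.670

cell (0,1): code 0100 → (0.725,2.000)–(1.000,1.612)
cell (0,2): code 1100 → (0.727,3.000)–(0.725,2.000)
cell (0,3): code 1000 → (1.000,3.385)–(0.727,3.000)
cell (1,0): code 0100 → (1.889,1.000)–(2.000,0.940)
cell (1,1): code 1110 → (1.000,1.612)–(1.889,1.000)
cell (1,3): code 1101 → (1.900,4.000)–(1.000,3.385)
cell (1,4): code 1000 → (2.000,4.053)–(1.900,4.000)
cell (2,0): code 0010 → (2.000,0.940)–(2.286,1.000)
cell (2,1): code 0111 → (2.286,1.000)–(3.000,1.135)
cell (2,3): code 1011 → (3.000,3.860)–(2.257,4.000)
cell (2,4): code 0001 → (2.257,4.000)–(2.000,4.053)
cell (3,1): code 0010 → (3.000,1.135)–(3.744,2.000)
cell (3,2): code 0011 → (3.744,2.000)–(3.743,3.000)
cell (3,3): code 0001 → (3.743,3.000)–(3.000,3.860)
total: 14 segments, chained into 1 closed loop(s), length Σ = 9.670439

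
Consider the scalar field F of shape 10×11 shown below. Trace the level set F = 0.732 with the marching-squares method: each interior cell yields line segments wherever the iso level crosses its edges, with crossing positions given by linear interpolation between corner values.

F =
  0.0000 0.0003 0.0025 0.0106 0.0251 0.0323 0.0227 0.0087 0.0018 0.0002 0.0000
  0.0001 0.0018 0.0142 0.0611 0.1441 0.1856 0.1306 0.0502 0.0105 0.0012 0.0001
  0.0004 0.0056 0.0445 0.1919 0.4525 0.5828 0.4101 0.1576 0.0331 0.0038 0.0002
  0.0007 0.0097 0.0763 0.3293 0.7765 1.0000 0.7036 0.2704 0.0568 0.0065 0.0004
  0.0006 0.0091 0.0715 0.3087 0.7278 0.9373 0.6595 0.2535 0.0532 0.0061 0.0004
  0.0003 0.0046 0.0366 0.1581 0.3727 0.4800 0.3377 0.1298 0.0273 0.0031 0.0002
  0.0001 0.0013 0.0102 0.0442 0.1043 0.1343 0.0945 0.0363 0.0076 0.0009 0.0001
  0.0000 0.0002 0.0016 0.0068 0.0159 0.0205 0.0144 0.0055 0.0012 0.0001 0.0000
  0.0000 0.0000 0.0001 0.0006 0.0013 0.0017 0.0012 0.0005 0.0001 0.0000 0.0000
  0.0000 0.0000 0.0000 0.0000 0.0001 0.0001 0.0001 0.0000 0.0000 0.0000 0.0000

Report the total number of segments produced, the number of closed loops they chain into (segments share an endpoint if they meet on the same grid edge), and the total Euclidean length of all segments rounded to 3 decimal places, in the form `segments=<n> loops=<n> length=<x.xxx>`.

cell (2,3): code 0100 → (2.863,4.000)–(3.000,3.900)
cell (2,4): code 1100 → (2.358,5.000)–(2.863,4.000)
cell (2,5): code 1000 → (3.000,5.904)–(2.358,5.000)
cell (3,3): code 0010 → (3.000,3.900)–(3.914,4.000)
cell (3,4): code 0111 → (3.914,4.000)–(4.000,4.020)
cell (3,5): code 1001 → (4.000,5.739)–(3.000,5.904)
cell (4,4): code 0010 → (4.000,4.020)–(4.449,5.000)
cell (4,5): code 0001 → (4.449,5.000)–(4.000,5.739)
total: 8 segments, chained into 1 closed loop(s), length Σ = 6.362878

segments=8 loops=1 length=6.363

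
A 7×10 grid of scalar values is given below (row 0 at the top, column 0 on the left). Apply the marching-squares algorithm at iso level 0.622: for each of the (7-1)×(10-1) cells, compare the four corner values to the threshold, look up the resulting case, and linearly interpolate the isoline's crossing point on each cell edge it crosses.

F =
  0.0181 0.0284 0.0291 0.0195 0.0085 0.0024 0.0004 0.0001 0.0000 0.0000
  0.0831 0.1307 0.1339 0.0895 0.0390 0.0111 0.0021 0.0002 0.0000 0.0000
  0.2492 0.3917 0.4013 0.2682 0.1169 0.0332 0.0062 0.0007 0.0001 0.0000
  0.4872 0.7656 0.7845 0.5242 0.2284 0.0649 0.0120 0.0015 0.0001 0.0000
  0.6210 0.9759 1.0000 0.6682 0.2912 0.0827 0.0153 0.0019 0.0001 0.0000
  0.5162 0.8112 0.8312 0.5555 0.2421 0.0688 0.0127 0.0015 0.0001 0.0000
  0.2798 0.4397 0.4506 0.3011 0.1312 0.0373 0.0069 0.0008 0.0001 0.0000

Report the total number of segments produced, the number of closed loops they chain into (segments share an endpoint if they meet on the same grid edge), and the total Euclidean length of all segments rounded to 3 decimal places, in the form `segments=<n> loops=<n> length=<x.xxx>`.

segments=12 loops=1 length=9.511

cell (2,0): code 0100 → (2.616,1.000)–(3.000,0.484)
cell (2,1): code 1100 → (2.576,2.000)–(2.616,1.000)
cell (2,2): code 1000 → (3.000,2.624)–(2.576,2.000)
cell (3,0): code 0110 → (3.000,0.484)–(4.000,0.003)
cell (3,2): code 1101 → (3.679,3.000)–(3.000,2.624)
cell (3,3): code 1000 → (4.000,3.123)–(3.679,3.000)
cell (4,0): code 0110 → (4.000,0.003)–(5.000,0.359)
cell (4,2): code 1011 → (5.000,2.759)–(4.410,3.000)
cell (4,3): code 0001 → (4.410,3.000)–(4.000,3.123)
cell (5,0): code 0010 → (5.000,0.359)–(5.509,1.000)
cell (5,1): code 0011 → (5.509,1.000)–(5.550,2.000)
cell (5,2): code 0001 → (5.550,2.000)–(5.000,2.759)
total: 12 segments, chained into 1 closed loop(s), length Σ = 9.511493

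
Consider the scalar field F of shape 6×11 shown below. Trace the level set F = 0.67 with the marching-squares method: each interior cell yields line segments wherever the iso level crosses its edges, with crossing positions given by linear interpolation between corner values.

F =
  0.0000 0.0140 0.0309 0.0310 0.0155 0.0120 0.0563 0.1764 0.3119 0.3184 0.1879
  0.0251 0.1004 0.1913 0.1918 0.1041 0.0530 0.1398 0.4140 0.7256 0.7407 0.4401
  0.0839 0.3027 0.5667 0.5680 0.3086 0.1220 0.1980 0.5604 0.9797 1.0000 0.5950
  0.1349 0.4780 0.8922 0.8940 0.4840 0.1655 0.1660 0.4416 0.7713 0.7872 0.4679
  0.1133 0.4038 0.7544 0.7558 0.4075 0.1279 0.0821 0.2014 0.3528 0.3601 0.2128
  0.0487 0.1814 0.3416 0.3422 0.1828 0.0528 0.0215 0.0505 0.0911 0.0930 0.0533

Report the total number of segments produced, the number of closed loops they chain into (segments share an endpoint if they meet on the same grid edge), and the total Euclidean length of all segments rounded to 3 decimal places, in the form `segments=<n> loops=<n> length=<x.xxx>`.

cell (0,7): code 0100 → (0.866,8.000)–(1.000,7.822)
cell (0,8): code 1100 → (0.833,9.000)–(0.866,8.000)
cell (0,9): code 1000 → (1.000,9.235)–(0.833,9.000)
cell (1,7): code 0110 → (1.000,7.822)–(2.000,7.261)
cell (1,9): code 1001 → (2.000,9.815)–(1.000,9.235)
cell (2,1): code 0100 → (2.317,2.000)–(3.000,1.464)
cell (2,2): code 1100 → (2.313,3.000)–(2.317,2.000)
cell (2,3): code 1000 → (3.000,3.546)–(2.313,3.000)
cell (2,7): code 0110 → (2.000,7.261)–(3.000,7.693)
cell (2,9): code 1001 → (3.000,9.367)–(2.000,9.815)
cell (3,1): code 0110 → (3.000,1.464)–(4.000,1.759)
cell (3,3): code 1001 → (4.000,3.246)–(3.000,3.546)
cell (3,7): code 0010 → (3.000,7.693)–(3.242,8.000)
cell (3,8): code 0011 → (3.242,8.000)–(3.274,9.000)
cell (3,9): code 0001 → (3.274,9.000)–(3.000,9.367)
cell (4,1): code 0010 → (4.000,1.759)–(4.204,2.000)
cell (4,2): code 0011 → (4.204,2.000)–(4.207,3.000)
cell (4,3): code 0001 → (4.207,3.000)–(4.000,3.246)
total: 18 segments, chained into 2 closed loop(s), length Σ = 14.320170

segments=18 loops=2 length=14.320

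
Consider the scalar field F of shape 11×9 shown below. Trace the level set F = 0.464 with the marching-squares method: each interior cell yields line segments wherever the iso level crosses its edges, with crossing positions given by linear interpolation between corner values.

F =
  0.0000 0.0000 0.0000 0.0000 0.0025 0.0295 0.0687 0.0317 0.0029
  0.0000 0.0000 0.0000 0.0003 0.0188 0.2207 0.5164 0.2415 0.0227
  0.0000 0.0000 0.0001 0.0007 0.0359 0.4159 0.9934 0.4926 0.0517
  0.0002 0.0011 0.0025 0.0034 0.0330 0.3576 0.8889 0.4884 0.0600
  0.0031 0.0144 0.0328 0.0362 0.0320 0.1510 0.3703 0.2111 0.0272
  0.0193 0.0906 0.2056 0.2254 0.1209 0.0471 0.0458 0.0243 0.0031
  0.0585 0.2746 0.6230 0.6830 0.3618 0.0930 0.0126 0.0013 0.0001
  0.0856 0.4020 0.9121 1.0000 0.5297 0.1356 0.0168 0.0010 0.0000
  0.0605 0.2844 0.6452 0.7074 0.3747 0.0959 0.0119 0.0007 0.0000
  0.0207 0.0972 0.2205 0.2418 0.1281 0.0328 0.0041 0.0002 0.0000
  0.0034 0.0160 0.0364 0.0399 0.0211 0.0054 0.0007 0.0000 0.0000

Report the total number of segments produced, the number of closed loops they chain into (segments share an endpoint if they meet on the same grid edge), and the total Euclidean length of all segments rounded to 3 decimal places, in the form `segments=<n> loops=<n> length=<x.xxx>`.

segments=22 loops=2 length=16.859

cell (0,5): code 0100 → (0.883,6.000)–(1.000,5.823)
cell (0,6): code 1000 → (1.000,6.191)–(0.883,6.000)
cell (1,5): code 0110 → (1.000,5.823)–(2.000,5.083)
cell (1,6): code 1101 → (1.886,7.000)–(1.000,6.191)
cell (1,7): code 1000 → (2.000,7.065)–(1.886,7.000)
cell (2,5): code 0110 → (2.000,5.083)–(3.000,5.200)
cell (2,7): code 1001 → (3.000,7.057)–(2.000,7.065)
cell (3,5): code 0010 → (3.000,5.200)–(3.819,6.000)
cell (3,6): code 0011 → (3.819,6.000)–(3.088,7.000)
cell (3,7): code 0001 → (3.088,7.000)–(3.000,7.057)
cell (5,1): code 0100 → (5.619,2.000)–(6.000,1.544)
cell (5,2): code 1100 → (5.521,3.000)–(5.619,2.000)
cell (5,3): code 1000 → (6.000,3.682)–(5.521,3.000)
cell (6,1): code 0110 → (6.000,1.544)–(7.000,1.122)
cell (6,3): code 1101 → (6.609,4.000)–(6.000,3.682)
cell (6,4): code 1000 → (7.000,4.167)–(6.609,4.000)
cell (7,1): code 0110 → (7.000,1.122)–(8.000,1.498)
cell (7,3): code 1011 → (8.000,3.732)–(7.424,4.000)
cell (7,4): code 0001 → (7.424,4.000)–(7.000,4.167)
cell (8,1): code 0010 → (8.000,1.498)–(8.427,2.000)
cell (8,2): code 0011 → (8.427,2.000)–(8.523,3.000)
cell (8,3): code 0001 → (8.523,3.000)–(8.000,3.732)
total: 22 segments, chained into 2 closed loop(s), length Σ = 16.858554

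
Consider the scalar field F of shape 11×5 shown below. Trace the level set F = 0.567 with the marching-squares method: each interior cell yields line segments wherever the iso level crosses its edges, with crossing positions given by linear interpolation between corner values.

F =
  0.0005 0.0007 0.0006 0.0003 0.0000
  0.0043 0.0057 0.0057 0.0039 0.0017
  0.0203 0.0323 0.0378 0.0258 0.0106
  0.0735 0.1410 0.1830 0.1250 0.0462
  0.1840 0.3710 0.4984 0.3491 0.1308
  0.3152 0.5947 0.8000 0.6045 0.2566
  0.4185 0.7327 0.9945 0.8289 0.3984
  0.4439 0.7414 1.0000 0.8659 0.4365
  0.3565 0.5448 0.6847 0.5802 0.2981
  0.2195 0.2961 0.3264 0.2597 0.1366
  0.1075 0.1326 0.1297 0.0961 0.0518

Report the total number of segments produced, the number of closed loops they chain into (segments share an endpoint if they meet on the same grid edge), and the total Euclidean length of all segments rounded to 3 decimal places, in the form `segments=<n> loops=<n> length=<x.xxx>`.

cell (4,0): code 0100 → (4.876,1.000)–(5.000,0.901)
cell (4,1): code 1100 → (4.227,2.000)–(4.876,1.000)
cell (4,2): code 1100 → (4.853,3.000)–(4.227,2.000)
cell (4,3): code 1000 → (5.000,3.108)–(4.853,3.000)
cell (5,0): code 0110 → (5.000,0.901)–(6.000,0.473)
cell (5,3): code 1001 → (6.000,3.608)–(5.000,3.108)
cell (6,0): code 0110 → (6.000,0.473)–(7.000,0.414)
cell (6,3): code 1001 → (7.000,3.696)–(6.000,3.608)
cell (7,0): code 0010 → (7.000,0.414)–(7.887,1.000)
cell (7,1): code 0111 → (7.887,1.000)–(8.000,1.159)
cell (7,3): code 1001 → (8.000,3.047)–(7.000,3.696)
cell (8,1): code 0010 → (8.000,1.159)–(8.328,2.000)
cell (8,2): code 0011 → (8.328,2.000)–(8.041,3.000)
cell (8,3): code 0001 → (8.041,3.000)–(8.000,3.047)
total: 14 segments, chained into 1 closed loop(s), length Σ = 11.380380

segments=14 loops=1 length=11.380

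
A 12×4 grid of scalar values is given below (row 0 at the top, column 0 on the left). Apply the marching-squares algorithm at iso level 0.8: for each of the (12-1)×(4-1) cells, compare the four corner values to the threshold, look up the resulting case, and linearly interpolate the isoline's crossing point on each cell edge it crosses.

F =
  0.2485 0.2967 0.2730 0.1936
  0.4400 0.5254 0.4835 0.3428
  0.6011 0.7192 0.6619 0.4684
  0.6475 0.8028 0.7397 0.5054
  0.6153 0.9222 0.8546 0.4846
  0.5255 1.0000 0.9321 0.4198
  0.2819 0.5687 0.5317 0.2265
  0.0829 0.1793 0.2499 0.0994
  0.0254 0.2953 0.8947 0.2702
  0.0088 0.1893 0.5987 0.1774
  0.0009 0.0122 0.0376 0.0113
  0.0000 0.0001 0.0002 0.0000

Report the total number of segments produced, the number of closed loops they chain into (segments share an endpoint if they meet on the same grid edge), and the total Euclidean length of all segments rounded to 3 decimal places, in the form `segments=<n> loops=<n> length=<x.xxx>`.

cell (2,0): code 0100 → (2.967,1.000)–(3.000,0.982)
cell (2,1): code 1000 → (3.000,1.044)–(2.967,1.000)
cell (3,0): code 0110 → (3.000,0.982)–(4.000,0.602)
cell (3,1): code 1101 → (3.525,2.000)–(3.000,1.044)
cell (3,2): code 1000 → (4.000,2.148)–(3.525,2.000)
cell (4,0): code 0110 → (4.000,0.602)–(5.000,0.579)
cell (4,2): code 1001 → (5.000,2.258)–(4.000,2.148)
cell (5,0): code 0010 → (5.000,0.579)–(5.464,1.000)
cell (5,1): code 0011 → (5.464,1.000)–(5.330,2.000)
cell (5,2): code 0001 → (5.330,2.000)–(5.000,2.258)
cell (7,1): code 0100 → (7.853,2.000)–(8.000,1.842)
cell (7,2): code 1000 → (8.000,2.152)–(7.853,2.000)
cell (8,1): code 0010 → (8.000,1.842)–(8.320,2.000)
cell (8,2): code 0001 → (8.320,2.000)–(8.000,2.152)
total: 14 segments, chained into 2 closed loop(s), length Σ = 7.949592

segments=14 loops=2 length=7.950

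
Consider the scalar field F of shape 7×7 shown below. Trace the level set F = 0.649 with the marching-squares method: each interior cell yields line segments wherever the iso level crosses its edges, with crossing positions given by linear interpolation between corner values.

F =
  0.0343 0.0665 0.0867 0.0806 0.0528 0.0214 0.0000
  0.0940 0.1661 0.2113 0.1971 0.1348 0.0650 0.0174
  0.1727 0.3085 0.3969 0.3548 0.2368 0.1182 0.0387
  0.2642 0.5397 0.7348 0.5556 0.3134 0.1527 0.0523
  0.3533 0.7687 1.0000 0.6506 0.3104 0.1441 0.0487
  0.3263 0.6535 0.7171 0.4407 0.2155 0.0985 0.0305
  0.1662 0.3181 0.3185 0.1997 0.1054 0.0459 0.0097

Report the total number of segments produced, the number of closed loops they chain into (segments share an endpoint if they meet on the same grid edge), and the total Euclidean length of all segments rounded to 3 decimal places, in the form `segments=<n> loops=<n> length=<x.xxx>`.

segments=12 loops=1 length=7.136

cell (2,1): code 0100 → (2.746,2.000)–(3.000,1.560)
cell (2,2): code 1000 → (3.000,2.479)–(2.746,2.000)
cell (3,0): code 0100 → (3.477,1.000)–(4.000,0.712)
cell (3,1): code 1110 → (3.000,1.560)–(3.477,1.000)
cell (3,2): code 1101 → (3.983,3.000)–(3.000,2.479)
cell (3,3): code 1000 → (4.000,3.005)–(3.983,3.000)
cell (4,0): code 0110 → (4.000,0.712)–(5.000,0.986)
cell (4,2): code 1011 → (5.000,2.246)–(4.008,3.000)
cell (4,3): code 0001 → (4.008,3.000)–(4.000,3.005)
cell (5,0): code 0010 → (5.000,0.986)–(5.013,1.000)
cell (5,1): code 0011 → (5.013,1.000)–(5.171,2.000)
cell (5,2): code 0001 → (5.171,2.000)–(5.000,2.246)
total: 12 segments, chained into 1 closed loop(s), length Σ = 7.136249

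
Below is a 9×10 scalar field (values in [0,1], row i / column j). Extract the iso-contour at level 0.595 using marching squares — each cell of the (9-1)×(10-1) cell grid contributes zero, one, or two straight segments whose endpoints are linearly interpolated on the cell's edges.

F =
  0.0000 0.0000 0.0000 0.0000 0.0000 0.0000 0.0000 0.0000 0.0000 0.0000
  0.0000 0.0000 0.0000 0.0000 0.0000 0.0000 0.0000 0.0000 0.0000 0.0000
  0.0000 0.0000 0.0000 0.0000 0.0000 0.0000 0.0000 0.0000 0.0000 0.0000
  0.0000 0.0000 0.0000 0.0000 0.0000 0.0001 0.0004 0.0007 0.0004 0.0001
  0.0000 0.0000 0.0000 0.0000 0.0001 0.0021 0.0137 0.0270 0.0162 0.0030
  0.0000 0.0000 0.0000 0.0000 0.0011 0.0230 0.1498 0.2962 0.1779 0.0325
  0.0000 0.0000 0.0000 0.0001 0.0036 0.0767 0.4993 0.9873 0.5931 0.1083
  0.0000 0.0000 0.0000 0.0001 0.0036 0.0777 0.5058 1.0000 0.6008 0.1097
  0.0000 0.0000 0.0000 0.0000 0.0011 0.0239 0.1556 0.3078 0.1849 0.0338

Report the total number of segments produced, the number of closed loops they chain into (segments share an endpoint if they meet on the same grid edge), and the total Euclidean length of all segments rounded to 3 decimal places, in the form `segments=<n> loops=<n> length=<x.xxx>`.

segments=8 loops=1 length=6.307

cell (5,6): code 0100 → (5.432,7.000)–(6.000,6.196)
cell (5,7): code 1000 → (6.000,7.995)–(5.432,7.000)
cell (6,6): code 0110 → (6.000,6.196)–(7.000,6.180)
cell (6,7): code 1101 → (6.247,8.000)–(6.000,7.995)
cell (6,8): code 1000 → (7.000,8.012)–(6.247,8.000)
cell (7,6): code 0010 → (7.000,6.180)–(7.585,7.000)
cell (7,7): code 0011 → (7.585,7.000)–(7.014,8.000)
cell (7,8): code 0001 → (7.014,8.000)–(7.000,8.012)
total: 8 segments, chained into 1 closed loop(s), length Σ = 6.306880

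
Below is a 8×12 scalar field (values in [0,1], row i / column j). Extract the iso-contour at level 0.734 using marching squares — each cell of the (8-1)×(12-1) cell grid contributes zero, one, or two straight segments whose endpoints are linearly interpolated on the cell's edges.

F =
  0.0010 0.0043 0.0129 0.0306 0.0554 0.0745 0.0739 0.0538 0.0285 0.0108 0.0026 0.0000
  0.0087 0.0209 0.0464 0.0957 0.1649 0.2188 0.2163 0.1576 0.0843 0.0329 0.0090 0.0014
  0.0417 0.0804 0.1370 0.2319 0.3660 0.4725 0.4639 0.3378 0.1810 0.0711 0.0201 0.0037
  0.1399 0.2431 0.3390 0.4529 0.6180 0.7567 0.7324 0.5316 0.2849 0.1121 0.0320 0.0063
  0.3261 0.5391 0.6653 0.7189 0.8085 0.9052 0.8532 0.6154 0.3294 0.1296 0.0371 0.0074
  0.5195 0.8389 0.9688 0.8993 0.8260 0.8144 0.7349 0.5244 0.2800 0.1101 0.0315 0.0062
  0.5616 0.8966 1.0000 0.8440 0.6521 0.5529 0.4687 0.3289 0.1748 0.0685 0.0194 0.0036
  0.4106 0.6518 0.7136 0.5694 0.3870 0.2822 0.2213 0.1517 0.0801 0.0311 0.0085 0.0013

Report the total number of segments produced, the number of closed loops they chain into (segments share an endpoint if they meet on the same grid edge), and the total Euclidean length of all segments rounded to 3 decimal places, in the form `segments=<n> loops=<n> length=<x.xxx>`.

segments=20 loops=1 length=15.538

cell (2,4): code 0100 → (2.920,5.000)–(3.000,4.836)
cell (2,5): code 1000 → (3.000,5.934)–(2.920,5.000)
cell (3,3): code 0100 → (3.609,4.000)–(4.000,3.169)
cell (3,4): code 1110 → (3.000,4.836)–(3.609,4.000)
cell (3,5): code 1101 → (3.013,6.000)–(3.000,5.934)
cell (3,6): code 1000 → (4.000,6.501)–(3.013,6.000)
cell (4,0): code 0100 → (4.650,1.000)–(5.000,0.672)
cell (4,1): code 1100 → (4.226,2.000)–(4.650,1.000)
cell (4,2): code 1100 → (4.084,3.000)–(4.226,2.000)
cell (4,3): code 1110 → (4.000,3.169)–(4.084,3.000)
cell (4,6): code 1001 → (5.000,6.004)–(4.000,6.501)
cell (5,0): code 0110 → (5.000,0.672)–(6.000,0.515)
cell (5,3): code 1011 → (6.000,3.573)–(5.529,4.000)
cell (5,4): code 0011 → (5.529,4.000)–(5.307,5.000)
cell (5,5): code 0011 → (5.307,5.000)–(5.003,6.000)
cell (5,6): code 0001 → (5.003,6.000)–(5.000,6.004)
cell (6,0): code 0010 → (6.000,0.515)–(6.664,1.000)
cell (6,1): code 0011 → (6.664,1.000)–(6.929,2.000)
cell (6,2): code 0011 → (6.929,2.000)–(6.401,3.000)
cell (6,3): code 0001 → (6.401,3.000)–(6.000,3.573)
total: 20 segments, chained into 1 closed loop(s), length Σ = 15.537967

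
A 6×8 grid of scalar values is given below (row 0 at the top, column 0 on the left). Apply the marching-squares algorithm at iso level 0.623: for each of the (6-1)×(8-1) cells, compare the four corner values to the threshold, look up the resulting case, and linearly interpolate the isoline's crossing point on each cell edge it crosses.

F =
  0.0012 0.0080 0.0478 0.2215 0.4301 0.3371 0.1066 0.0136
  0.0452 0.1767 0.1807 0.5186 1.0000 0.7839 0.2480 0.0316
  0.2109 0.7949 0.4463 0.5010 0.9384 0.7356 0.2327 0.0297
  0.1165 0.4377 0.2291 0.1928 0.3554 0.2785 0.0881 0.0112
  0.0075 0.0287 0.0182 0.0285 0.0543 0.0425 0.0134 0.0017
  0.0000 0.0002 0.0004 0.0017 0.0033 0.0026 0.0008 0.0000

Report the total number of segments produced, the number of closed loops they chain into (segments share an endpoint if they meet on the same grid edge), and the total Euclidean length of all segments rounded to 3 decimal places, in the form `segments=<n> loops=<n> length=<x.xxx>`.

segments=12 loops=2 length=9.044

cell (0,3): code 0100 → (0.338,4.000)–(1.000,3.217)
cell (0,4): code 1100 → (0.640,5.000)–(0.338,4.000)
cell (0,5): code 1000 → (1.000,5.300)–(0.640,5.000)
cell (1,0): code 0100 → (1.722,1.000)–(2.000,0.706)
cell (1,1): code 1000 → (2.000,1.493)–(1.722,1.000)
cell (1,3): code 0110 → (1.000,3.217)–(2.000,3.279)
cell (1,5): code 1001 → (2.000,5.224)–(1.000,5.300)
cell (2,0): code 0010 → (2.000,0.706)–(2.481,1.000)
cell (2,1): code 0001 → (2.481,1.000)–(2.000,1.493)
cell (2,3): code 0010 → (2.000,3.279)–(2.541,4.000)
cell (2,4): code 0011 → (2.541,4.000)–(2.246,5.000)
cell (2,5): code 0001 → (2.246,5.000)–(2.000,5.224)
total: 12 segments, chained into 2 closed loop(s), length Σ = 9.044304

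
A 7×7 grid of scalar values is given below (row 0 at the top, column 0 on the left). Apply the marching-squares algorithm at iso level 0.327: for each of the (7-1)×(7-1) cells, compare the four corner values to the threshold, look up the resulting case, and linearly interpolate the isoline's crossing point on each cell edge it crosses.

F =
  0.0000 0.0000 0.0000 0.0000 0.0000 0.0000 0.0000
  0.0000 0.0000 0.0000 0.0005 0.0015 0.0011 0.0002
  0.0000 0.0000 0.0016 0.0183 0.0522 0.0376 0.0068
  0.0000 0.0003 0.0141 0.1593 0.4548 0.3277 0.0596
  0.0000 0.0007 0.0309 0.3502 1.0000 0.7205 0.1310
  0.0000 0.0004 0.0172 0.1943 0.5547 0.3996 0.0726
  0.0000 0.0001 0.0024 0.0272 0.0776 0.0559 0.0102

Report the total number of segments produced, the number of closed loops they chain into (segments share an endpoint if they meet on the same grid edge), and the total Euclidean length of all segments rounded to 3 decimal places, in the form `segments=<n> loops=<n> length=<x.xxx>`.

segments=12 loops=1 length=8.298

cell (2,3): code 0100 → (2.683,4.000)–(3.000,3.568)
cell (2,4): code 1100 → (2.998,5.000)–(2.683,4.000)
cell (2,5): code 1000 → (3.000,5.003)–(2.998,5.000)
cell (3,2): code 0100 → (3.878,3.000)–(4.000,2.927)
cell (3,3): code 1110 → (3.000,3.568)–(3.878,3.000)
cell (3,5): code 1001 → (4.000,5.668)–(3.000,5.003)
cell (4,2): code 0010 → (4.000,2.927)–(4.149,3.000)
cell (4,3): code 0111 → (4.149,3.000)–(5.000,3.368)
cell (4,5): code 1001 → (5.000,5.222)–(4.000,5.668)
cell (5,3): code 0010 → (5.000,3.368)–(5.477,4.000)
cell (5,4): code 0011 → (5.477,4.000)–(5.211,5.000)
cell (5,5): code 0001 → (5.211,5.000)–(5.000,5.222)
total: 12 segments, chained into 1 closed loop(s), length Σ = 8.297577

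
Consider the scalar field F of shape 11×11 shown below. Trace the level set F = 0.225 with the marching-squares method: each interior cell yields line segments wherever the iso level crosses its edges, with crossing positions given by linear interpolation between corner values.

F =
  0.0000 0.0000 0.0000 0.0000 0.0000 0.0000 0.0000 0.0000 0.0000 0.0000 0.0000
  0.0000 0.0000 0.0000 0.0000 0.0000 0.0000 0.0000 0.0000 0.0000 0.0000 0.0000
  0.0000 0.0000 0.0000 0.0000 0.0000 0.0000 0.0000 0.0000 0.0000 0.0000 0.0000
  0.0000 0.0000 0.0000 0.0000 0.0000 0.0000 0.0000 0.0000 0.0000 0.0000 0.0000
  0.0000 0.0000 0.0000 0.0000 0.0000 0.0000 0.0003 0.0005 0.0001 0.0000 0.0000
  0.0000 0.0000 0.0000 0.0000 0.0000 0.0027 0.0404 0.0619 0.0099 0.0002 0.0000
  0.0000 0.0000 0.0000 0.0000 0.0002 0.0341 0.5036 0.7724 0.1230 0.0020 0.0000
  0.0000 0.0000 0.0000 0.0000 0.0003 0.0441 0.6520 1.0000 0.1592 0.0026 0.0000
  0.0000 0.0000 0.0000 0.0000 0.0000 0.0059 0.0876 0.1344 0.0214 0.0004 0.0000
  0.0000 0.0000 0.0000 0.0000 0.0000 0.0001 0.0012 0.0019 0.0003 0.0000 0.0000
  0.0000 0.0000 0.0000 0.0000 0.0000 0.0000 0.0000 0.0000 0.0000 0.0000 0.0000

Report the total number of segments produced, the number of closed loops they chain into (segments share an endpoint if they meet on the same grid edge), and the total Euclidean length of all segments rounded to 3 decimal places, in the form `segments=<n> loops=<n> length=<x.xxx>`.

segments=8 loops=1 length=8.337

cell (5,5): code 0100 → (5.399,6.000)–(6.000,5.407)
cell (5,6): code 1100 → (5.230,7.000)–(5.399,6.000)
cell (5,7): code 1000 → (6.000,7.843)–(5.230,7.000)
cell (6,5): code 0110 → (6.000,5.407)–(7.000,5.298)
cell (6,7): code 1001 → (7.000,7.922)–(6.000,7.843)
cell (7,5): code 0010 → (7.000,5.298)–(7.757,6.000)
cell (7,6): code 0011 → (7.757,6.000)–(7.895,7.000)
cell (7,7): code 0001 → (7.895,7.000)–(7.000,7.922)
total: 8 segments, chained into 1 closed loop(s), length Σ = 8.337043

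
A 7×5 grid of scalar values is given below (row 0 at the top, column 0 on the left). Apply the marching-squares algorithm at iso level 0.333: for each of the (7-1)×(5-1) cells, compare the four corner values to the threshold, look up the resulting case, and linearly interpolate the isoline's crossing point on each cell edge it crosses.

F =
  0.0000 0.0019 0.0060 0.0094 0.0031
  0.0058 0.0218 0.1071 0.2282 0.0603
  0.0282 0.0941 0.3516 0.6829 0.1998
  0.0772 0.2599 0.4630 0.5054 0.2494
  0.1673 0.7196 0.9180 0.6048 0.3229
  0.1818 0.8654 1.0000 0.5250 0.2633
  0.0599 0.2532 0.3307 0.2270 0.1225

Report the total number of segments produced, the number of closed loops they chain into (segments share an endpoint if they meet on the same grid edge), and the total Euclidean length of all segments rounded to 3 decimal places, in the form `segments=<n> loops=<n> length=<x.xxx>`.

cell (1,1): code 0100 → (1.924,2.000)–(2.000,1.928)
cell (1,2): code 1100 → (1.230,3.000)–(1.924,2.000)
cell (1,3): code 1000 → (2.000,3.724)–(1.230,3.000)
cell (2,1): code 0110 → (2.000,1.928)–(3.000,1.360)
cell (2,3): code 1001 → (3.000,3.673)–(2.000,3.724)
cell (3,0): code 0100 → (3.159,1.000)–(4.000,0.300)
cell (3,1): code 1110 → (3.000,1.360)–(3.159,1.000)
cell (3,3): code 1001 → (4.000,3.964)–(3.000,3.673)
cell (4,0): code 0110 → (4.000,0.300)–(5.000,0.221)
cell (4,3): code 1001 → (5.000,3.734)–(4.000,3.964)
cell (5,0): code 0010 → (5.000,0.221)–(5.870,1.000)
cell (5,1): code 0011 → (5.870,1.000)–(5.997,2.000)
cell (5,2): code 0011 → (5.997,2.000)–(5.644,3.000)
cell (5,3): code 0001 → (5.644,3.000)–(5.000,3.734)
total: 14 segments, chained into 1 closed loop(s), length Σ = 13.300313

segments=14 loops=1 length=13.300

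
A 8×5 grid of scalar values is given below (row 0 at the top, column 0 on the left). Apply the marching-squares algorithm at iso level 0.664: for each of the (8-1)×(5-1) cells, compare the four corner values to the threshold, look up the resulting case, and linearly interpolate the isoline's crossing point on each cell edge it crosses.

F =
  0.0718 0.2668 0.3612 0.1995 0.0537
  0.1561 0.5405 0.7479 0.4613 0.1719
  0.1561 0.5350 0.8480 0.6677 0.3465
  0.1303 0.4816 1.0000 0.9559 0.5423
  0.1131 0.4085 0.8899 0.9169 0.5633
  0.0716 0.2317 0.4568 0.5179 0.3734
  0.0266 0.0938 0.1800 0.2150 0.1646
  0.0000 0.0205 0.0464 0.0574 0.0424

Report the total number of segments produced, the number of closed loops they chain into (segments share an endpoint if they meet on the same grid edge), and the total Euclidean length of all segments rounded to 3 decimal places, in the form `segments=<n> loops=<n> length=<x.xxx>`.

cell (0,1): code 0100 → (0.783,2.000)–(1.000,1.595)
cell (0,2): code 1000 → (1.000,2.293)–(0.783,2.000)
cell (1,1): code 0110 → (1.000,1.595)–(2.000,1.412)
cell (1,2): code 1101 → (1.982,3.000)–(1.000,2.293)
cell (1,3): code 1000 → (2.000,3.012)–(1.982,3.000)
cell (2,1): code 0110 → (2.000,1.412)–(3.000,1.352)
cell (2,3): code 1001 → (3.000,3.706)–(2.000,3.012)
cell (3,1): code 0110 → (3.000,1.352)–(4.000,1.531)
cell (3,3): code 1001 → (4.000,3.715)–(3.000,3.706)
cell (4,1): code 0010 → (4.000,1.531)–(4.522,2.000)
cell (4,2): code 0011 → (4.522,2.000)–(4.634,3.000)
cell (4,3): code 0001 → (4.634,3.000)–(4.000,3.715)
total: 12 segments, chained into 1 closed loop(s), length Σ = 9.970275

segments=12 loops=1 length=9.970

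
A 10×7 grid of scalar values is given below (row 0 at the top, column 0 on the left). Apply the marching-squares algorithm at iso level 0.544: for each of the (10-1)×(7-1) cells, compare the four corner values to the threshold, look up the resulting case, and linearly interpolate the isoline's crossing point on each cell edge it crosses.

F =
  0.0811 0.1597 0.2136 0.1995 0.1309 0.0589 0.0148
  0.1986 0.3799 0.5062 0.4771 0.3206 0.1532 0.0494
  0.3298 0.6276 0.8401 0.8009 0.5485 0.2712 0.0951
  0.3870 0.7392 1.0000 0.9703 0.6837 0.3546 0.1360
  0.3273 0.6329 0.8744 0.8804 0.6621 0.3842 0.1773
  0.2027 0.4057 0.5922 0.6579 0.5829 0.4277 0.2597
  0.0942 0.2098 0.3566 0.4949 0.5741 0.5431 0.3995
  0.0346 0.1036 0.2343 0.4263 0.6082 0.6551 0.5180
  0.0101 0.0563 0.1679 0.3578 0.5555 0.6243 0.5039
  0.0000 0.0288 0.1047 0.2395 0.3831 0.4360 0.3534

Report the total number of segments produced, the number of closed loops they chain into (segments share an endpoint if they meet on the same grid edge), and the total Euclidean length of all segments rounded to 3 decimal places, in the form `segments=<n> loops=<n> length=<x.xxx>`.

cell (1,0): code 0100 → (1.662,1.000)–(2.000,0.719)
cell (1,1): code 1100 → (1.113,2.000)–(1.662,1.000)
cell (1,2): code 1100 → (1.207,3.000)–(1.113,2.000)
cell (1,3): code 1100 → (1.980,4.000)–(1.207,3.000)
cell (1,4): code 1000 → (2.000,4.016)–(1.980,4.000)
cell (2,0): code 0110 → (2.000,0.719)–(3.000,0.446)
cell (2,4): code 1001 → (3.000,4.424)–(2.000,4.016)
cell (3,0): code 0110 → (3.000,0.446)–(4.000,0.709)
cell (3,4): code 1001 → (4.000,4.425)–(3.000,4.424)
cell (4,0): code 0010 → (4.000,0.709)–(4.391,1.000)
cell (4,1): code 0111 → (4.391,1.000)–(5.000,1.742)
cell (4,4): code 1001 → (5.000,4.251)–(4.000,4.425)
cell (5,1): code 0010 → (5.000,1.742)–(5.205,2.000)
cell (5,2): code 0011 → (5.205,2.000)–(5.699,3.000)
cell (5,3): code 0111 → (5.699,3.000)–(6.000,3.620)
cell (5,4): code 1001 → (6.000,4.971)–(5.000,4.251)
cell (6,3): code 0110 → (6.000,3.620)–(7.000,3.647)
cell (6,4): code 1101 → (6.008,5.000)–(6.000,4.971)
cell (6,5): code 1000 → (7.000,5.810)–(6.008,5.000)
cell (7,3): code 0110 → (7.000,3.647)–(8.000,3.942)
cell (7,5): code 1001 → (8.000,5.667)–(7.000,5.810)
cell (8,3): code 0010 → (8.000,3.942)–(8.067,4.000)
cell (8,4): code 0011 → (8.067,4.000)–(8.426,5.000)
cell (8,5): code 0001 → (8.426,5.000)–(8.000,5.667)
total: 24 segments, chained into 1 closed loop(s), length Σ = 20.160925

segments=24 loops=1 length=20.161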